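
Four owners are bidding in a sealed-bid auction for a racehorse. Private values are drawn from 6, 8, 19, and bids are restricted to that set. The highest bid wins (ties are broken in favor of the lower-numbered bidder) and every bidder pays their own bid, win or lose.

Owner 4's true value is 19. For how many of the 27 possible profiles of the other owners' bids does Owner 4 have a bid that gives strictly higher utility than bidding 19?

20

Others bid (6, 6, 6): truth gives 0; bid 8 gives 11 > 0. Violating.
Others bid (6, 6, 19): truth gives -19; bid 6 gives -6 > -19. Violating.
Others bid (6, 8, 19): truth gives -19; bid 6 gives -6 > -19. Violating.
Others bid (6, 19, 6): truth gives -19; bid 6 gives -6 > -19. Violating.
Others bid (6, 6, 8): truth gives 0; no alternative beats it.
Others bid (6, 8, 6): truth gives 0; no alternative beats it.
(Checking all 27 profiles: 20 have a profitable deviation, 7 do not.)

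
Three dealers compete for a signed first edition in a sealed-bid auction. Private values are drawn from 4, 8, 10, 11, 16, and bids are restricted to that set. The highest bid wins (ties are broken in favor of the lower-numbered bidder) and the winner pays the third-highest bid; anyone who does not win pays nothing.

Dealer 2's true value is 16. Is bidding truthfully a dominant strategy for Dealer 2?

Check each profile of the others' bids and compare truth against every alternative bid.
Others bid (4, 16): truth gives 12, best alternative gives 0.
Others bid (11, 4): truth gives 12, best alternative gives 0.
Others bid (8, 16): truth gives 8, best alternative gives 0.
Others bid (11, 8): truth gives 8, best alternative gives 0.
Others bid (10, 16): truth gives 6, best alternative gives 0.
Others bid (11, 10): truth gives 6, best alternative gives 0.
(Remaining 19 profiles checked similarly; truth is weakly best in each.)
In every case the truthful bid is at least as good as any alternative, so it is a dominant strategy.

Yes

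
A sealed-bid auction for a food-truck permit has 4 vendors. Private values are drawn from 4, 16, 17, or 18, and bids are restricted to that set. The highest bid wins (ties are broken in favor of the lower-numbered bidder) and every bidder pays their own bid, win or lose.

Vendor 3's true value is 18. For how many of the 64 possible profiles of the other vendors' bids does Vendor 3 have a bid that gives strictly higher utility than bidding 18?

40

Others bid (4, 4, 4): truth gives 0; bid 16 gives 2 > 0. Violating.
Others bid (4, 4, 16): truth gives 0; bid 16 gives 2 > 0. Violating.
Others bid (4, 4, 17): truth gives 0; bid 17 gives 1 > 0. Violating.
Others bid (4, 16, 4): truth gives 0; bid 17 gives 1 > 0. Violating.
Others bid (4, 4, 18): truth gives 0; no alternative beats it.
Others bid (4, 16, 18): truth gives 0; no alternative beats it.
(Checking all 64 profiles: 40 have a profitable deviation, 24 do not.)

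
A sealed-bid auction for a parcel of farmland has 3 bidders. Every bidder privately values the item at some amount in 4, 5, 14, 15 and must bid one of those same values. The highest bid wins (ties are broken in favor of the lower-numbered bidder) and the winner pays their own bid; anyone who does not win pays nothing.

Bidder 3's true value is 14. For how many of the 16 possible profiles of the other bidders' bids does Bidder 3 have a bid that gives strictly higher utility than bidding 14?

Others bid (4, 4): truth gives 0; bid 5 gives 9 > 0. Violating.
Others bid (4, 5): truth gives 0; no alternative beats it.
Others bid (4, 14): truth gives 0; no alternative beats it.
(Checking all 16 profiles: 1 has a profitable deviation, 15 do not.)

1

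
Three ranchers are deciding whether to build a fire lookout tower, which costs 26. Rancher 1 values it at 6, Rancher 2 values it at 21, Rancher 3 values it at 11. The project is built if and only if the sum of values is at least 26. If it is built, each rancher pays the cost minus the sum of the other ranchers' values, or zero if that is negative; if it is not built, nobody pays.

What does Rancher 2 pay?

9

Total value 38 ≥ cost 26, so the project is built.
The other ranchers' values sum to 17.
Cost minus that sum is 26 - 17 = 9.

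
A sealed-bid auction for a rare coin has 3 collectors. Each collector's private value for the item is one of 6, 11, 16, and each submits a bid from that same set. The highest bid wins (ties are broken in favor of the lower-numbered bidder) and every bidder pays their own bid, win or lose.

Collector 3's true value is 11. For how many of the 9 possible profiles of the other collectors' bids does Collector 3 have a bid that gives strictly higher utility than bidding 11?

Others bid (6, 11): truth gives -11; bid 16 gives -5 > -11. Violating.
Others bid (6, 16): truth gives -11; bid 6 gives -6 > -11. Violating.
Others bid (11, 6): truth gives -11; bid 16 gives -5 > -11. Violating.
Others bid (11, 11): truth gives -11; bid 16 gives -5 > -11. Violating.
Others bid (6, 6): truth gives 0; no alternative beats it.
(Checking all 9 profiles: 8 have a profitable deviation, 1 does not.)

8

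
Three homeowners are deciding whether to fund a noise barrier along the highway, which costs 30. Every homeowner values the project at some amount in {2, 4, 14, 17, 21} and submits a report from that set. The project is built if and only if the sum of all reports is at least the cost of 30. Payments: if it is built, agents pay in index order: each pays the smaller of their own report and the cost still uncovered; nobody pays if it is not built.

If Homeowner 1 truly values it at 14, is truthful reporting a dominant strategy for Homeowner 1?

No

Consider the case where Homeowner 2 reports 14 and Homeowner 3 reports 14.
Truthful report 14: project built, pays 14, utility 14 - 14 = 0.
Report 2 instead: project built, pays 2, utility 14 - 2 = 12.
Since 12 > 0, reporting 2 is strictly better here, so truthful reporting is not dominant.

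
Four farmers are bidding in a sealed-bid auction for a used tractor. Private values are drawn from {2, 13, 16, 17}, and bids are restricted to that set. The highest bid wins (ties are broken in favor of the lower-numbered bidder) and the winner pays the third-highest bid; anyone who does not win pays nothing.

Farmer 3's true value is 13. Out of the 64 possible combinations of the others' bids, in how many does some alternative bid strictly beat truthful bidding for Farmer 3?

Others bid (2, 2, 16): truth gives 0; bid 16 gives 11 > 0. Violating.
Others bid (2, 2, 17): truth gives 0; bid 17 gives 11 > 0. Violating.
Others bid (2, 13, 2): truth gives 0; bid 16 gives 11 > 0. Violating.
Others bid (2, 16, 2): truth gives 0; bid 17 gives 11 > 0. Violating.
Others bid (2, 2, 2): truth gives 11; no alternative beats it.
Others bid (2, 2, 13): truth gives 11; no alternative beats it.
(Checking all 64 profiles: 6 have a profitable deviation, 58 do not.)

6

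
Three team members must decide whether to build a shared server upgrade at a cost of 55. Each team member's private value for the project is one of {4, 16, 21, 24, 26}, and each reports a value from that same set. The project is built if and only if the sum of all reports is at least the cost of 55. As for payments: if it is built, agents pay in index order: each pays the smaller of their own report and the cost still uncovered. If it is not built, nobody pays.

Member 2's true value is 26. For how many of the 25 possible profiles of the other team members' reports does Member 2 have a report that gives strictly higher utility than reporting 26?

16

Others report (16, 16): truth gives 0; report 24 gives 2 > 0. Violating.
Others report (16, 21): truth gives 0; report 21 gives 5 > 0. Violating.
Others report (16, 24): truth gives 0; report 16 gives 10 > 0. Violating.
Others report (16, 26): truth gives 0; report 16 gives 10 > 0. Violating.
Others report (4, 4): truth gives 0; no alternative beats it.
Others report (4, 16): truth gives 0; no alternative beats it.
(Checking all 25 profiles: 16 have a profitable deviation, 9 do not.)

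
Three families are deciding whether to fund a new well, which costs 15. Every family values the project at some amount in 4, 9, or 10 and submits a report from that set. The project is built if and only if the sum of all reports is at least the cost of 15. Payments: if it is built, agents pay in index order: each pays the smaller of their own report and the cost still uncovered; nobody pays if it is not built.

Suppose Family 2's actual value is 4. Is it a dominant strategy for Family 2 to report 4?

Yes

Check each profile of the others' reports and compare truth against every alternative report.
Others report (4, 4): truth gives 0, best alternative gives -5.
Others report (4, 9): truth gives 0, best alternative gives -5.
Others report (4, 10): truth gives 0, best alternative gives -5.
Others report (9, 4): truth gives 0, best alternative gives -2.
Others report (9, 9): truth gives 0, best alternative gives -2.
Others report (9, 10): truth gives 0, best alternative gives -2.
(Remaining 3 profiles checked similarly; truth is weakly best in each.)
In every case the truthful report is at least as good as any alternative, so it is a dominant strategy.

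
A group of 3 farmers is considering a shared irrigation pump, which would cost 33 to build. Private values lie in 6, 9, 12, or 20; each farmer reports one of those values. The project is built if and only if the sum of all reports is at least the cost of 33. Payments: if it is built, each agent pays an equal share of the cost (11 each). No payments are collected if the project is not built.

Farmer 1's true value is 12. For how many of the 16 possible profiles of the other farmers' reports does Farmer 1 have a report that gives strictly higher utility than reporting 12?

5

Others report (6, 9): truth gives 0; report 20 gives 1 > 0. Violating.
Others report (6, 12): truth gives 0; report 20 gives 1 > 0. Violating.
Others report (9, 6): truth gives 0; report 20 gives 1 > 0. Violating.
Others report (9, 9): truth gives 0; report 20 gives 1 > 0. Violating.
Others report (6, 6): truth gives 0; no alternative beats it.
Others report (6, 20): truth gives 1; no alternative beats it.
(Checking all 16 profiles: 5 have a profitable deviation, 11 do not.)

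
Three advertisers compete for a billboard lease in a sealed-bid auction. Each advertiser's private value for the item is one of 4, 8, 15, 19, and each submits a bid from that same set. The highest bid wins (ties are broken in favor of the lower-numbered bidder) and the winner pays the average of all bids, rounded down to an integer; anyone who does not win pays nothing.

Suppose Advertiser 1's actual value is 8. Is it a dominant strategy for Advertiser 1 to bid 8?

Consider the case where Advertiser 2 bids 4 and Advertiser 3 bids 4.
Truthful bid 8: wins, pays 5, utility 8 - 5 = 3.
Bid 4 instead: wins, pays 4, utility 8 - 4 = 4.
Since 4 > 3, bidding 4 is strictly better here, so truthful bidding is not dominant.

No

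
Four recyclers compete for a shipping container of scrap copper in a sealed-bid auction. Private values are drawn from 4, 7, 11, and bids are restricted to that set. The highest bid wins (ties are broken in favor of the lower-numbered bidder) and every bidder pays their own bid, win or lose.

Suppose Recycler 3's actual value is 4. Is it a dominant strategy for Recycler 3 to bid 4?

Consider the case where Recycler 1 bids 4, Recycler 2 bids 4 and Recycler 4 bids 4.
Truthful bid 4: loses but pays 4, utility -4.
Bid 7 instead: wins, pays 7, utility 4 - 7 = -3.
Since -3 > -4, bidding 7 is strictly better here, so truthful bidding is not dominant.

No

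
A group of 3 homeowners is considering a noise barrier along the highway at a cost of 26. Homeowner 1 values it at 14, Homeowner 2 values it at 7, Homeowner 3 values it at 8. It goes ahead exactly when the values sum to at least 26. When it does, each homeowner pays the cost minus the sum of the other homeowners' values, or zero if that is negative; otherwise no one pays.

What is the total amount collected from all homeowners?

Total value 29 ≥ cost 26, so it is built.
Homeowner 1: others sum to 15; max(0, 26 - 15) = 11.
Homeowner 2: others sum to 22; max(0, 26 - 22) = 4.
Homeowner 3: others sum to 21; max(0, 26 - 21) = 5.
Total collected = 11 + 4 + 5 = 20.

20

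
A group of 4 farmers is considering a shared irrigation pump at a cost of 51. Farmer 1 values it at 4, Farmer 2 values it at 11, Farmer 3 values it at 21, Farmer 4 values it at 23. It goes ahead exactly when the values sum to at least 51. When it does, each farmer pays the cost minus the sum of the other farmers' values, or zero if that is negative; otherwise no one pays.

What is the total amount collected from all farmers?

31

Total value 59 ≥ cost 51, so it is built.
Farmer 1: others sum to 55; max(0, 51 - 55) = 0.
Farmer 2: others sum to 48; max(0, 51 - 48) = 3.
Farmer 3: others sum to 38; max(0, 51 - 38) = 13.
Farmer 4: others sum to 36; max(0, 51 - 36) = 15.
Total collected = 0 + 3 + 13 + 15 = 31.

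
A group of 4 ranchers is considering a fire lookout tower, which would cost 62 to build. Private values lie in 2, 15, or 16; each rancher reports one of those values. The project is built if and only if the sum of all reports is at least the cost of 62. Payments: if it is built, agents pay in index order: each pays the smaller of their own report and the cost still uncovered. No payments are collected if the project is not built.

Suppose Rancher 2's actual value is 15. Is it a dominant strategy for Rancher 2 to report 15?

Yes

Check each profile of the others' reports and compare truth against every alternative report.
Others report (2, 2, 2): truth gives 0, best alternative gives 0.
Others report (2, 2, 15): truth gives 0, best alternative gives 0.
Others report (2, 2, 16): truth gives 0, best alternative gives 0.
Others report (2, 15, 2): truth gives 0, best alternative gives 0.
Others report (2, 15, 15): truth gives 0, best alternative gives 0.
Others report (2, 15, 16): truth gives 0, best alternative gives 0.
(Remaining 21 profiles checked similarly; truth is weakly best in each.)
In every case the truthful report is at least as good as any alternative, so it is a dominant strategy.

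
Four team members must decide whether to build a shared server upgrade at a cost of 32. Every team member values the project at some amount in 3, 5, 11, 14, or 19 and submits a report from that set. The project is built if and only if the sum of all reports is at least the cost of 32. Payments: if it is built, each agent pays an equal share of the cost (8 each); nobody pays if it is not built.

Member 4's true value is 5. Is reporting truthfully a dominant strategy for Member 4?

No

Consider the case where Member 1 reports 3, Member 2 reports 5 and Member 3 reports 19.
Truthful report 5: project built, pays 8, utility 5 - 8 = -3.
Report 3 instead: project not built, utility 0.
Since 0 > -3, reporting 3 is strictly better here, so truthful reporting is not dominant.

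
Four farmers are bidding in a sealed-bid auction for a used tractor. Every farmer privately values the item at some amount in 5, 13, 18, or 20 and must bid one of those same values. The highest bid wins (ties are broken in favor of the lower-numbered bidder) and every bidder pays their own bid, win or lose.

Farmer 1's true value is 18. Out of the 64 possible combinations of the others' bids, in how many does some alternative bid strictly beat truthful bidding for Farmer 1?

45

Others bid (5, 5, 5): truth gives 0; bid 5 gives 13 > 0. Violating.
Others bid (5, 5, 13): truth gives 0; bid 13 gives 5 > 0. Violating.
Others bid (5, 5, 20): truth gives -18; bid 20 gives -2 > -18. Violating.
Others bid (5, 13, 5): truth gives 0; bid 13 gives 5 > 0. Violating.
Others bid (5, 5, 18): truth gives 0; no alternative beats it.
Others bid (5, 13, 18): truth gives 0; no alternative beats it.
(Checking all 64 profiles: 45 have a profitable deviation, 19 do not.)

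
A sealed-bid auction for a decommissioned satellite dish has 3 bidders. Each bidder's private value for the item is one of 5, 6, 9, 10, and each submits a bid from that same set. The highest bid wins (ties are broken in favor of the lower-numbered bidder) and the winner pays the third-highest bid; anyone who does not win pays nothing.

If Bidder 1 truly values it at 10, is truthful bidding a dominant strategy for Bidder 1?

Check each profile of the others' bids and compare truth against every alternative bid.
Others bid (5, 10): truth gives 5, best alternative gives 0.
Others bid (10, 5): truth gives 5, best alternative gives 0.
Others bid (6, 10): truth gives 4, best alternative gives 0.
Others bid (10, 6): truth gives 4, best alternative gives 0.
Others bid (9, 10): truth gives 1, best alternative gives 0.
Others bid (10, 9): truth gives 1, best alternative gives 0.
(Remaining 10 profiles checked similarly; truth is weakly best in each.)
In every case the truthful bid is at least as good as any alternative, so it is a dominant strategy.

Yes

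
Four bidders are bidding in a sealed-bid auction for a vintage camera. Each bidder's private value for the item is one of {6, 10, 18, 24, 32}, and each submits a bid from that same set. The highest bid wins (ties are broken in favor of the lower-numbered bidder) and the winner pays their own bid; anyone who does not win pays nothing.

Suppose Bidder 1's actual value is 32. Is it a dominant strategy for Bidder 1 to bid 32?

Consider the case where Bidder 2 bids 6, Bidder 3 bids 6 and Bidder 4 bids 6.
Truthful bid 32: wins, pays 32, utility 32 - 32 = 0.
Bid 6 instead: wins, pays 6, utility 32 - 6 = 26.
Since 26 > 0, bidding 6 is strictly better here, so truthful bidding is not dominant.

No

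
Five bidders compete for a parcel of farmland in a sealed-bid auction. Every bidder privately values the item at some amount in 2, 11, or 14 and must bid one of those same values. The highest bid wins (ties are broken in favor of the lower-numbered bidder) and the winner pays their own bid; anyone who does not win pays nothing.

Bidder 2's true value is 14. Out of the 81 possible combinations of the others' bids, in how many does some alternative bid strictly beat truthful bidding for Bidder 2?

Others bid (2, 2, 2, 2): truth gives 0; bid 11 gives 3 > 0. Violating.
Others bid (2, 2, 2, 11): truth gives 0; bid 11 gives 3 > 0. Violating.
Others bid (2, 2, 11, 2): truth gives 0; bid 11 gives 3 > 0. Violating.
Others bid (2, 2, 11, 11): truth gives 0; bid 11 gives 3 > 0. Violating.
Others bid (2, 2, 2, 14): truth gives 0; no alternative beats it.
Others bid (2, 2, 11, 14): truth gives 0; no alternative beats it.
(Checking all 81 profiles: 8 have a profitable deviation, 73 do not.)

8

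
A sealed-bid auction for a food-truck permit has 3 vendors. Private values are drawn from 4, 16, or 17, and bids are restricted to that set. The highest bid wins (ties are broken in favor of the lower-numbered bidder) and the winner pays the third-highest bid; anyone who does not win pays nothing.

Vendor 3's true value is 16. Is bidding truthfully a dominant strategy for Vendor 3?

No

Consider the case where Vendor 1 bids 4 and Vendor 2 bids 16.
Truthful bid 16: loses, pays 0, utility 0.
Bid 17 instead: wins, pays 4, utility 16 - 4 = 12.
Since 12 > 0, bidding 17 is strictly better here, so truthful bidding is not dominant.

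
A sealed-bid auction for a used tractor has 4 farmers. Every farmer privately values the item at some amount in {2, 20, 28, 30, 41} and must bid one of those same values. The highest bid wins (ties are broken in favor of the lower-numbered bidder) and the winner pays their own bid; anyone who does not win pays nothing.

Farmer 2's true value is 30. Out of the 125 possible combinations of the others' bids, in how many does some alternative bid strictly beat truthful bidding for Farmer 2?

Others bid (2, 2, 2): truth gives 0; bid 20 gives 10 > 0. Violating.
Others bid (2, 2, 20): truth gives 0; bid 20 gives 10 > 0. Violating.
Others bid (2, 2, 28): truth gives 0; bid 28 gives 2 > 0. Violating.
Others bid (2, 20, 2): truth gives 0; bid 20 gives 10 > 0. Violating.
Others bid (2, 2, 30): truth gives 0; no alternative beats it.
Others bid (2, 2, 41): truth gives 0; no alternative beats it.
(Checking all 125 profiles: 18 have a profitable deviation, 107 do not.)

18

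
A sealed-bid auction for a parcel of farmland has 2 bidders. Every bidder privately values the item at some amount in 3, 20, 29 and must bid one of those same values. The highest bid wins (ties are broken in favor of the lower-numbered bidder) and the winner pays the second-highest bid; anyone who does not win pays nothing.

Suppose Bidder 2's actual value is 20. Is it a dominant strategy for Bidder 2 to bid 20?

Check each profile of the others' bids and compare truth against every alternative bid.
Others bid (3): truth gives 17, best alternative gives 17.
Others bid (20): truth gives 0, best alternative gives 0.
Others bid (29): truth gives 0, best alternative gives 0.
In every case the truthful bid is at least as good as any alternative, so it is a dominant strategy.

Yes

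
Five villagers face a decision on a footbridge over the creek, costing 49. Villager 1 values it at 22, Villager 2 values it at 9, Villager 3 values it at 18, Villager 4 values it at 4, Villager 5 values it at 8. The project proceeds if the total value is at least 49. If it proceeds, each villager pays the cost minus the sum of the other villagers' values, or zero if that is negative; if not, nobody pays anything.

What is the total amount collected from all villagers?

Total value 61 ≥ cost 49, so it is built.
Villager 1: others sum to 39; max(0, 49 - 39) = 10.
Villager 2: others sum to 52; max(0, 49 - 52) = 0.
Villager 3: others sum to 43; max(0, 49 - 43) = 6.
Villager 4: others sum to 57; max(0, 49 - 57) = 0.
Villager 5: others sum to 53; max(0, 49 - 53) = 0.
Total collected = 10 + 0 + 6 + 0 + 0 = 16.

16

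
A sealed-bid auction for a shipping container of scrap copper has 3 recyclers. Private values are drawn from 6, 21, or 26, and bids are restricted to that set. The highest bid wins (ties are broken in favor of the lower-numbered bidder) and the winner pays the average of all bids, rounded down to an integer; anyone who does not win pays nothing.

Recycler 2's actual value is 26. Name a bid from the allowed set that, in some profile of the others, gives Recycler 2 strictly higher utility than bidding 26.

21

Suppose Recycler 1 bids 6 and Recycler 3 bids 6.
Bid 26: wins, pays 12, utility 26 - 12 = 14.
Bid 21: wins, pays 11, utility 26 - 11 = 15.
So bidding 21 beats truth here (15 > 14).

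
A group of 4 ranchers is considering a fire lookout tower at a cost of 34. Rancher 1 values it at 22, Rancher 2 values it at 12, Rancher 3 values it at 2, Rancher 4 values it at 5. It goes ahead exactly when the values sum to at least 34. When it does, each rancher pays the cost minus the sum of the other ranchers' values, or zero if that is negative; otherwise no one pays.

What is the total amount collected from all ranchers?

Total value 41 ≥ cost 34, so it is built.
Rancher 1: others sum to 19; max(0, 34 - 19) = 15.
Rancher 2: others sum to 29; max(0, 34 - 29) = 5.
Rancher 3: others sum to 39; max(0, 34 - 39) = 0.
Rancher 4: others sum to 36; max(0, 34 - 36) = 0.
Total collected = 15 + 5 + 0 + 0 = 20.

20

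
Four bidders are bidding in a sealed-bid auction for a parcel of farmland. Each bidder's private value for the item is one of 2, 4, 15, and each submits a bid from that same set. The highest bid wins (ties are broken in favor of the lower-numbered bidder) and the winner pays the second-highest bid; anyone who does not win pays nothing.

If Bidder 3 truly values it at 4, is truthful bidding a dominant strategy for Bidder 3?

Yes

Check each profile of the others' bids and compare truth against every alternative bid.
Others bid (2, 2, 2): truth gives 2, best alternative gives 2.
Others bid (2, 2, 4): truth gives 0, best alternative gives 0.
Others bid (2, 2, 15): truth gives 0, best alternative gives 0.
Others bid (2, 4, 2): truth gives 0, best alternative gives 0.
Others bid (2, 4, 4): truth gives 0, best alternative gives 0.
Others bid (2, 4, 15): truth gives 0, best alternative gives 0.
(Remaining 21 profiles checked similarly; truth is weakly best in each.)
In every case the truthful bid is at least as good as any alternative, so it is a dominant strategy.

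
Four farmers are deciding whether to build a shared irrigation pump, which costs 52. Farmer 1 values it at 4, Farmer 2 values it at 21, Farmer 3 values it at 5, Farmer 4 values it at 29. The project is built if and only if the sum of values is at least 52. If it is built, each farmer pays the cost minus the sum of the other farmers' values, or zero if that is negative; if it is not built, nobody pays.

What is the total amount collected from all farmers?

Total value 59 ≥ cost 52, so it is built.
Farmer 1: others sum to 55; max(0, 52 - 55) = 0.
Farmer 2: others sum to 38; max(0, 52 - 38) = 14.
Farmer 3: others sum to 54; max(0, 52 - 54) = 0.
Farmer 4: others sum to 30; max(0, 52 - 30) = 22.
Total collected = 0 + 14 + 0 + 22 = 36.

36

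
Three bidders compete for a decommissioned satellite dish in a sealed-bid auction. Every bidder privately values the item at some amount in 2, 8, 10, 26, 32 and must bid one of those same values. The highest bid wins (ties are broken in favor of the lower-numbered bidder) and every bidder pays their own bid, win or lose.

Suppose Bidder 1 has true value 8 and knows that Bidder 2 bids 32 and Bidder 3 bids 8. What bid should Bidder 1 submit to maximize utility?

2

Bid 2: loses but pays 2, utility -2.
Bid 8: loses but pays 8, utility -8.
Bid 10: loses but pays 10, utility -10.
Bid 26: loses but pays 26, utility -26.
Bid 32: wins, pays 32, utility 8 - 32 = -24.
The best choice is 2 with utility -2.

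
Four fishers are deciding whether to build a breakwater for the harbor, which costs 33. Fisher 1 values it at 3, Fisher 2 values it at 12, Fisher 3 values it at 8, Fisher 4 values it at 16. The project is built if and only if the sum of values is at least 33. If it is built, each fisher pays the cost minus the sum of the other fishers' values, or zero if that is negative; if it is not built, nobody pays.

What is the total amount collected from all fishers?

Total value 39 ≥ cost 33, so it is built.
Fisher 1: others sum to 36; max(0, 33 - 36) = 0.
Fisher 2: others sum to 27; max(0, 33 - 27) = 6.
Fisher 3: others sum to 31; max(0, 33 - 31) = 2.
Fisher 4: others sum to 23; max(0, 33 - 23) = 10.
Total collected = 0 + 6 + 2 + 10 = 18.

18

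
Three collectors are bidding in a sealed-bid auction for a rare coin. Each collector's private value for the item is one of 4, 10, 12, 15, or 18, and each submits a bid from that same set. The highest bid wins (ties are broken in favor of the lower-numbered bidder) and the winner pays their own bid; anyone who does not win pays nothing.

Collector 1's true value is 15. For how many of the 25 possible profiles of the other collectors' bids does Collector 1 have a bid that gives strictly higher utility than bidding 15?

Others bid (4, 4): truth gives 0; bid 4 gives 11 > 0. Violating.
Others bid (4, 10): truth gives 0; bid 10 gives 5 > 0. Violating.
Others bid (4, 12): truth gives 0; bid 12 gives 3 > 0. Violating.
Others bid (10, 4): truth gives 0; bid 10 gives 5 > 0. Violating.
Others bid (4, 15): truth gives 0; no alternative beats it.
Others bid (4, 18): truth gives 0; no alternative beats it.
(Checking all 25 profiles: 9 have a profitable deviation, 16 do not.)

9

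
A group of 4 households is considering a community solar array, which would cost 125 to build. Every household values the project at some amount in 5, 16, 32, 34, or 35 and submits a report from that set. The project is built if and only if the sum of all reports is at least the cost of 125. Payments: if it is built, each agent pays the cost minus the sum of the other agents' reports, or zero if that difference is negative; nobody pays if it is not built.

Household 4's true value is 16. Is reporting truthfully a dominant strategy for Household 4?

Check each profile of the others' reports and compare truth against every alternative report.
Others report (5, 5, 5): truth gives 0, best alternative gives 0.
Others report (5, 5, 16): truth gives 0, best alternative gives 0.
Others report (5, 5, 32): truth gives 0, best alternative gives 0.
Others report (5, 5, 34): truth gives 0, best alternative gives 0.
Others report (5, 5, 35): truth gives 0, best alternative gives 0.
Others report (5, 16, 5): truth gives 0, best alternative gives 0.
(Remaining 119 profiles checked similarly; truth is weakly best in each.)
In every case the truthful report is at least as good as any alternative, so it is a dominant strategy.

Yes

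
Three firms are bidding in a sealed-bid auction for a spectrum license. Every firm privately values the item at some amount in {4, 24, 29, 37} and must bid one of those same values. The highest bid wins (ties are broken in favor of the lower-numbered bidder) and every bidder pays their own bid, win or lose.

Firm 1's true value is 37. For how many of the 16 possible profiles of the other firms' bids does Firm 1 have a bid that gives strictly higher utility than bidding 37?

Others bid (4, 4): truth gives 0; bid 4 gives 33 > 0. Violating.
Others bid (4, 24): truth gives 0; bid 24 gives 13 > 0. Violating.
Others bid (4, 29): truth gives 0; bid 29 gives 8 > 0. Violating.
Others bid (24, 4): truth gives 0; bid 24 gives 13 > 0. Violating.
Others bid (4, 37): truth gives 0; no alternative beats it.
Others bid (24, 37): truth gives 0; no alternative beats it.
(Checking all 16 profiles: 9 have a profitable deviation, 7 do not.)

9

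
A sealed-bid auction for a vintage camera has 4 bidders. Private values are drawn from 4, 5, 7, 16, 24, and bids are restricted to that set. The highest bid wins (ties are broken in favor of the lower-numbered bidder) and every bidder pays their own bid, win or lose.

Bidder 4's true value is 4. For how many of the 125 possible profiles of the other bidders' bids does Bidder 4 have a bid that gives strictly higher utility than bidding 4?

8

Others bid (4, 4, 4): truth gives -4; bid 5 gives -1 > -4. Violating.
Others bid (4, 4, 5): truth gives -4; bid 7 gives -3 > -4. Violating.
Others bid (4, 5, 4): truth gives -4; bid 7 gives -3 > -4. Violating.
Others bid (4, 5, 5): truth gives -4; bid 7 gives -3 > -4. Violating.
Others bid (4, 4, 7): truth gives -4; no alternative beats it.
Others bid (4, 4, 16): truth gives -4; no alternative beats it.
(Checking all 125 profiles: 8 have a profitable deviation, 117 do not.)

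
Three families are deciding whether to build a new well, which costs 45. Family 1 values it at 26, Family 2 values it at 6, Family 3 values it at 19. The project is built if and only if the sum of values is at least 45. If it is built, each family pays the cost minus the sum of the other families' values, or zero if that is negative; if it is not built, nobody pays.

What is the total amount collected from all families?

Total value 51 ≥ cost 45, so it is built.
Family 1: others sum to 25; max(0, 45 - 25) = 20.
Family 2: others sum to 45; max(0, 45 - 45) = 0.
Family 3: others sum to 32; max(0, 45 - 32) = 13.
Total collected = 20 + 0 + 13 = 33.

33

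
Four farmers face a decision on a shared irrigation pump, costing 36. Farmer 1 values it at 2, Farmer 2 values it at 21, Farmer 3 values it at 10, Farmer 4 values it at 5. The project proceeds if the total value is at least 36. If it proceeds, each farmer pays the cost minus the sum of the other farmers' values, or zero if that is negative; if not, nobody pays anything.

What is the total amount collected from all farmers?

30

Total value 38 ≥ cost 36, so it is built.
Farmer 1: others sum to 36; max(0, 36 - 36) = 0.
Farmer 2: others sum to 17; max(0, 36 - 17) = 19.
Farmer 3: others sum to 28; max(0, 36 - 28) = 8.
Farmer 4: others sum to 33; max(0, 36 - 33) = 3.
Total collected = 0 + 19 + 8 + 3 = 30.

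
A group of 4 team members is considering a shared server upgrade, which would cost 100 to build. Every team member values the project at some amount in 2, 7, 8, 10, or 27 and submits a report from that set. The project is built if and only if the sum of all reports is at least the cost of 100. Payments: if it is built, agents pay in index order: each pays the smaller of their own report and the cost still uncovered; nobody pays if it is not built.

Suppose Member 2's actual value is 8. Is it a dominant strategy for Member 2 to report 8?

Check each profile of the others' reports and compare truth against every alternative report.
Others report (2, 2, 2): truth gives 0, best alternative gives 0.
Others report (2, 2, 7): truth gives 0, best alternative gives 0.
Others report (2, 2, 8): truth gives 0, best alternative gives 0.
Others report (2, 2, 10): truth gives 0, best alternative gives 0.
Others report (2, 2, 27): truth gives 0, best alternative gives 0.
Others report (2, 7, 2): truth gives 0, best alternative gives 0.
(Remaining 119 profiles checked similarly; truth is weakly best in each.)
In every case the truthful report is at least as good as any alternative, so it is a dominant strategy.

Yes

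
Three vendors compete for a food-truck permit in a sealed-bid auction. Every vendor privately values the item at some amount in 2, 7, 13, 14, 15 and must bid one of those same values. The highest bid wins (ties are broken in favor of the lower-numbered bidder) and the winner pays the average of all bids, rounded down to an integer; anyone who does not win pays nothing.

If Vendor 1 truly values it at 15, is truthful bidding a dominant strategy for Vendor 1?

No

Consider the case where Vendor 2 bids 2 and Vendor 3 bids 2.
Truthful bid 15: wins, pays 6, utility 15 - 6 = 9.
Bid 2 instead: wins, pays 2, utility 15 - 2 = 13.
Since 13 > 9, bidding 2 is strictly better here, so truthful bidding is not dominant.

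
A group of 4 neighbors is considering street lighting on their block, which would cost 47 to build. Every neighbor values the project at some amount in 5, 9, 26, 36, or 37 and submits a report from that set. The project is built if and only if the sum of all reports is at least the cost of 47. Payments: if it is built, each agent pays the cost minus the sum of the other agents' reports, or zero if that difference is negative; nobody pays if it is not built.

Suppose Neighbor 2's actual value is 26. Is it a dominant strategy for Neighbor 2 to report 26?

Check each profile of the others' reports and compare truth against every alternative report.
Others report (5, 5, 37): truth gives 26, best alternative gives 26.
Others report (5, 9, 36): truth gives 26, best alternative gives 26.
Others report (5, 9, 37): truth gives 26, best alternative gives 26.
Others report (5, 26, 26): truth gives 26, best alternative gives 26.
Others report (5, 26, 36): truth gives 26, best alternative gives 26.
Others report (5, 26, 37): truth gives 26, best alternative gives 26.
(Remaining 119 profiles checked similarly; truth is weakly best in each.)
In every case the truthful report is at least as good as any alternative, so it is a dominant strategy.

Yes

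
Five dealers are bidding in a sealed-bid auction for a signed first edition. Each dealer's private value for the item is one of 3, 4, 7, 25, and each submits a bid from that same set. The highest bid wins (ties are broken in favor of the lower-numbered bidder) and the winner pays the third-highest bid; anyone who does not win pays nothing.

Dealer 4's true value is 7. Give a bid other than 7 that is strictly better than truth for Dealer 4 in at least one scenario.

Suppose Dealer 1 bids 3, Dealer 2 bids 3, Dealer 3 bids 3 and Dealer 5 bids 25.
Bid 7: loses, pays 0, utility 0.
Bid 25: wins, pays 3, utility 7 - 3 = 4.
So bidding 25 beats truth here (4 > 0).

25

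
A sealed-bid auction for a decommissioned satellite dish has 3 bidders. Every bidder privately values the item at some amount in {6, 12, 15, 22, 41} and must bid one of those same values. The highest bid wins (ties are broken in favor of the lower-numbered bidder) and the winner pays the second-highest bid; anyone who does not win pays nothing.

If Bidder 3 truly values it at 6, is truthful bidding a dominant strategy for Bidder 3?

Yes

Check each profile of the others' bids and compare truth against every alternative bid.
Others bid (6, 6): truth gives 0, best alternative gives 0.
Others bid (6, 12): truth gives 0, best alternative gives 0.
Others bid (6, 15): truth gives 0, best alternative gives 0.
Others bid (6, 22): truth gives 0, best alternative gives 0.
Others bid (6, 41): truth gives 0, best alternative gives 0.
Others bid (12, 6): truth gives 0, best alternative gives 0.
(Remaining 19 profiles checked similarly; truth is weakly best in each.)
In every case the truthful bid is at least as good as any alternative, so it is a dominant strategy.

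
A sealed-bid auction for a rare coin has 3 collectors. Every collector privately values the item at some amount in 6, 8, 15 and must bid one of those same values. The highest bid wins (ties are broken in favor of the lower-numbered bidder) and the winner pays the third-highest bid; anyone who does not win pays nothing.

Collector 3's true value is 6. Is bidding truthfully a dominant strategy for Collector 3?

Check each profile of the others' bids and compare truth against every alternative bid.
Others bid (6, 6): truth gives 0, best alternative gives 0.
Others bid (6, 8): truth gives 0, best alternative gives 0.
Others bid (6, 15): truth gives 0, best alternative gives 0.
Others bid (8, 6): truth gives 0, best alternative gives 0.
Others bid (8, 8): truth gives 0, best alternative gives 0.
Others bid (8, 15): truth gives 0, best alternative gives 0.
(Remaining 3 profiles checked similarly; truth is weakly best in each.)
In every case the truthful bid is at least as good as any alternative, so it is a dominant strategy.

Yes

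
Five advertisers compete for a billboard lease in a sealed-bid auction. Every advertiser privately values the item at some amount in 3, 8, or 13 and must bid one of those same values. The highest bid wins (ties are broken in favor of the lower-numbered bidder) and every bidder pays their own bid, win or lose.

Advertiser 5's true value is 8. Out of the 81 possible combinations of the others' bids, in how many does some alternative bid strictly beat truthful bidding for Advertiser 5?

Others bid (3, 3, 3, 8): truth gives -8; bid 3 gives -3 > -8. Violating.
Others bid (3, 3, 3, 13): truth gives -8; bid 3 gives -3 > -8. Violating.
Others bid (3, 3, 8, 3): truth gives -8; bid 3 gives -3 > -8. Violating.
Others bid (3, 3, 8, 8): truth gives -8; bid 3 gives -3 > -8. Violating.
Others bid (3, 3, 3, 3): truth gives 0; no alternative beats it.
(Checking all 81 profiles: 80 have a profitable deviation, 1 does not.)

80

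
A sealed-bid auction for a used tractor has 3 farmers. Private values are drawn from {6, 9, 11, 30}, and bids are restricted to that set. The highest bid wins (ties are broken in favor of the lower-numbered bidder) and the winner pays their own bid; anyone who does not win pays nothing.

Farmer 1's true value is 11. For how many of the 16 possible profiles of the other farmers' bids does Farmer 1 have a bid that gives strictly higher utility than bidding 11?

Others bid (6, 6): truth gives 0; bid 6 gives 5 > 0. Violating.
Others bid (6, 9): truth gives 0; bid 9 gives 2 > 0. Violating.
Others bid (9, 6): truth gives 0; bid 9 gives 2 > 0. Violating.
Others bid (9, 9): truth gives 0; bid 9 gives 2 > 0. Violating.
Others bid (6, 11): truth gives 0; no alternative beats it.
Others bid (6, 30): truth gives 0; no alternative beats it.
(Checking all 16 profiles: 4 have a profitable deviation, 12 do not.)

4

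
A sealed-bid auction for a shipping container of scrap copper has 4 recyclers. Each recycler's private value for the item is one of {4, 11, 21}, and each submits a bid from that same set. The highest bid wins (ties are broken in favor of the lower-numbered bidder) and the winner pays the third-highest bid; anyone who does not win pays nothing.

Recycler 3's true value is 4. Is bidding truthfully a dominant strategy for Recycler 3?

Yes

Check each profile of the others' bids and compare truth against every alternative bid.
Others bid (4, 4, 4): truth gives 0, best alternative gives 0.
Others bid (4, 4, 11): truth gives 0, best alternative gives 0.
Others bid (4, 4, 21): truth gives 0, best alternative gives 0.
Others bid (4, 11, 4): truth gives 0, best alternative gives 0.
Others bid (4, 11, 11): truth gives 0, best alternative gives 0.
Others bid (4, 11, 21): truth gives 0, best alternative gives 0.
(Remaining 21 profiles checked similarly; truth is weakly best in each.)
In every case the truthful bid is at least as good as any alternative, so it is a dominant strategy.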